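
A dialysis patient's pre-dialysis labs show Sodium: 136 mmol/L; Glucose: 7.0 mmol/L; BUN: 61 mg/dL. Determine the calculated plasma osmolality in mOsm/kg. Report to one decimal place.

Calculated osmolality = 2·Na + glucose + BUN/2.8
= 2·136 + 7 + 61/2.8
= 272 + 7 + 21.79
= 300.79 mOsm/kg

300.8 mOsm/kg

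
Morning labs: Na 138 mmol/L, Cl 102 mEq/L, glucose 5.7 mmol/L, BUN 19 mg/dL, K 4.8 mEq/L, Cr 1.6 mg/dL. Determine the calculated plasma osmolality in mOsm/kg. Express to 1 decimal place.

288.5 mOsm/kg

Calculated osmolality = 2·Na + glucose + BUN/2.8
= 2·138 + 5.7 + 19/2.8
= 276 + 5.70 + 6.79
= 288.49 mOsm/kg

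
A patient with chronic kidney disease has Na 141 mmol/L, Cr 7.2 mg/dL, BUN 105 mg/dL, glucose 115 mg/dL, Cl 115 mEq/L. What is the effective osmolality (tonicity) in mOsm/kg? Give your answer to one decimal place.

Effective osmolality excludes urea (freely permeant across cell membranes):
2·Na + glucose/18
= 2·141 + 115/18
= 282 + 6.39
= 288.39 mOsm/kg

288.4 mOsm/kg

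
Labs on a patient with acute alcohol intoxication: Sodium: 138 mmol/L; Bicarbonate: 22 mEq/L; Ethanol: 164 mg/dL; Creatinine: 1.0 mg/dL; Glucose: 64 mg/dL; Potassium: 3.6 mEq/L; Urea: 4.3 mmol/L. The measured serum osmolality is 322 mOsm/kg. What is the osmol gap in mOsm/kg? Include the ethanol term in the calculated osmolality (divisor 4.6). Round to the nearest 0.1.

2.5 mOsm/kg

Calculated osmolality = 2·Na + glucose/18 + urea + ethanol/4.6
= 2·138 + 64/18 + 4.3 + 164/4.6
= 276 + 3.56 + 4.30 + 35.65
= 319.51 mOsm/kg ≈ 319.5 mOsm/kg
Osmolar gap = measured − calculated = 322 − 319.5 = 2.5 mOsm/kg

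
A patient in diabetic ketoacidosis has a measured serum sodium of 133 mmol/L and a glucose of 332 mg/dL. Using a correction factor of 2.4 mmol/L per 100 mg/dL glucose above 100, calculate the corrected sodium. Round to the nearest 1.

139 mmol/L

Corrected Na = measured Na + 2.4 · (glucose − 100)/100
= 133 + 2.4 · (332 − 100)/100
= 133 + 5.6
= 138.6 mmol/L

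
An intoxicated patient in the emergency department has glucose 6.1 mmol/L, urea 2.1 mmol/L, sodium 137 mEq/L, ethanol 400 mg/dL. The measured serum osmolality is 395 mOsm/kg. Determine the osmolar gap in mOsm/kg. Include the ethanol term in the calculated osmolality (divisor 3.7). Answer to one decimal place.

Calculated osmolality = 2·Na + glucose + urea + ethanol/3.7
= 2·137 + 6.1 + 2.1 + 400/3.7
= 274 + 6.10 + 2.10 + 108.11
= 390.31 mOsm/kg ≈ 390.3 mOsm/kg
Osmolar gap = measured − calculated = 395 − 390.3 = 4.7 mOsm/kg

4.7 mOsm/kg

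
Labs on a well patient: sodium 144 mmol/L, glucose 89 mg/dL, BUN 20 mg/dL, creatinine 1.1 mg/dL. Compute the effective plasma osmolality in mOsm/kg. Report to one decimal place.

Effective osmolality excludes urea (freely permeant across cell membranes):
2·Na + glucose/18
= 2·144 + 89/18
= 288 + 4.94
= 292.94 mOsm/kg

292.9 mOsm/kg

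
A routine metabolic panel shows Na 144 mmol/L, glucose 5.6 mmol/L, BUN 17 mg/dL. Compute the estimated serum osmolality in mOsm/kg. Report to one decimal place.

Calculated osmolality = 2·Na + glucose + BUN/2.8
= 2·144 + 5.6 + 17/2.8
= 288 + 5.60 + 6.07
= 299.67 mOsm/kg

299.7 mOsm/kg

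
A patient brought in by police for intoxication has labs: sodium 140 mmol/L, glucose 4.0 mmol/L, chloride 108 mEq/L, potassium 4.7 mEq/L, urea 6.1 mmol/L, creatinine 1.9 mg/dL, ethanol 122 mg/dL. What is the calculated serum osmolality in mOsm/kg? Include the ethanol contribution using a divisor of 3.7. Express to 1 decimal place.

Calculated osmolality = 2·Na + glucose + urea + ethanol/3.7
= 2·140 + 4 + 6.1 + 122/3.7
= 280 + 4 + 6.10 + 32.97
= 323.07 mOsm/kg

323.1 mOsm/kg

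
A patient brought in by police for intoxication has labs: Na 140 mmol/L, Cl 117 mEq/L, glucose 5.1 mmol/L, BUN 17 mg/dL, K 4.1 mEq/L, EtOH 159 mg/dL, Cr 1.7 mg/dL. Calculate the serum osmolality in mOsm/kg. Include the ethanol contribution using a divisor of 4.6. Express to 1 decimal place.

325.7 mOsm/kg

Calculated osmolality = 2·Na + glucose + BUN/2.8 + ethanol/4.6
= 2·140 + 5.1 + 17/2.8 + 159/4.6
= 280 + 5.10 + 6.07 + 34.57
= 325.74 mOsm/kg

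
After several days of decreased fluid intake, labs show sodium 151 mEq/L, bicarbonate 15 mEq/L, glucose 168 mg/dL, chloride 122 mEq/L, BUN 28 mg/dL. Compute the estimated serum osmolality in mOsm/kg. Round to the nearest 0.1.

321.3 mOsm/kg

Calculated osmolality = 2·Na + glucose/18 + BUN/2.8
= 2·151 + 168/18 + 28/2.8
= 302 + 9.33 + 10
= 321.33 mOsm/kg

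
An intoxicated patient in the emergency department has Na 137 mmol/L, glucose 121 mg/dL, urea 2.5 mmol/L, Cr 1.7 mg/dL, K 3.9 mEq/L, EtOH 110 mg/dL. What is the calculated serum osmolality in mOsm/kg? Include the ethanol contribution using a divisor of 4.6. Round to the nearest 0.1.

307.1 mOsm/kg

Calculated osmolality = 2·Na + glucose/18 + urea + ethanol/4.6
= 2·137 + 121/18 + 2.5 + 110/4.6
= 274 + 6.72 + 2.50 + 23.91
= 307.13 mOsm/kg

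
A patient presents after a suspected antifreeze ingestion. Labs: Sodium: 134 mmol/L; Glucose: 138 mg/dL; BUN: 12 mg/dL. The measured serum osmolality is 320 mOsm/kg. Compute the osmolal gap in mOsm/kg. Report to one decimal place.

40.0 mOsm/kg

Calculated osmolality = 2·Na + glucose/18 + BUN/2.8
= 2·134 + 138/18 + 12/2.8
= 268 + 7.67 + 4.29
= 279.96 mOsm/kg ≈ 280.0 mOsm/kg
Osmolar gap = measured − calculated = 320 − 280.0 = 40.0 mOsm/kg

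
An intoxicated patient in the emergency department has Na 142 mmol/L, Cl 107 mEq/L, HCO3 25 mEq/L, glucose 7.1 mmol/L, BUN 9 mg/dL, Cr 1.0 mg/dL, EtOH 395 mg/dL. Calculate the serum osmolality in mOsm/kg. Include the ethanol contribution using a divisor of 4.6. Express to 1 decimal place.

Calculated osmolality = 2·Na + glucose + BUN/2.8 + ethanol/4.6
= 2·142 + 7.1 + 9/2.8 + 395/4.6
= 284 + 7.10 + 3.21 + 85.87
= 380.18 mOsm/kg

380.2 mOsm/kg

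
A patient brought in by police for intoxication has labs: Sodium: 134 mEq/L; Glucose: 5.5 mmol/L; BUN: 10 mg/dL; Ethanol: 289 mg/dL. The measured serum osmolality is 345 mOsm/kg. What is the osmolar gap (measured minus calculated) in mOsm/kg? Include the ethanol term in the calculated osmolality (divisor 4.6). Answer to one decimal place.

5.1 mOsm/kg

Calculated osmolality = 2·Na + glucose + BUN/2.8 + ethanol/4.6
= 2·134 + 5.5 + 10/2.8 + 289/4.6
= 268 + 5.50 + 3.57 + 62.83
= 339.9 mOsm/kg ≈ 339.9 mOsm/kg
Osmolar gap = measured − calculated = 345 − 339.9 = 5.1 mOsm/kg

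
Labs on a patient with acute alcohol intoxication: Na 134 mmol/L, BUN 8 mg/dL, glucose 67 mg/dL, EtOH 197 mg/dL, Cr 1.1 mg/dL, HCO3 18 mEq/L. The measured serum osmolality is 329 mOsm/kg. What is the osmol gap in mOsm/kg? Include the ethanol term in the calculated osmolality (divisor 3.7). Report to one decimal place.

1.2 mOsm/kg

Calculated osmolality = 2·Na + glucose/18 + BUN/2.8 + ethanol/3.7
= 2·134 + 67/18 + 8/2.8 + 197/3.7
= 268 + 3.72 + 2.86 + 53.24
= 327.82 mOsm/kg ≈ 327.8 mOsm/kg
Osmolar gap = measured − calculated = 329 − 327.8 = 1.2 mOsm/kg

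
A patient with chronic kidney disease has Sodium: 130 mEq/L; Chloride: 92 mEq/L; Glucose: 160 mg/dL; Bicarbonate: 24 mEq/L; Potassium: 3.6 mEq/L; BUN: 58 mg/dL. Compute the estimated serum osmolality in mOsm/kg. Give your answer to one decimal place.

289.6 mOsm/kg

Calculated osmolality = 2·Na + glucose/18 + BUN/2.8
= 2·130 + 160/18 + 58/2.8
= 260 + 8.89 + 20.71
= 289.6 mOsm/kg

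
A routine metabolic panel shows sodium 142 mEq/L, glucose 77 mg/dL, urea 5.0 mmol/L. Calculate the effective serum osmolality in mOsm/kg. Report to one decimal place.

Effective osmolality excludes urea (freely permeant across cell membranes):
2·Na + glucose/18
= 2·142 + 77/18
= 284 + 4.28
= 288.28 mOsm/kg

288.3 mOsm/kg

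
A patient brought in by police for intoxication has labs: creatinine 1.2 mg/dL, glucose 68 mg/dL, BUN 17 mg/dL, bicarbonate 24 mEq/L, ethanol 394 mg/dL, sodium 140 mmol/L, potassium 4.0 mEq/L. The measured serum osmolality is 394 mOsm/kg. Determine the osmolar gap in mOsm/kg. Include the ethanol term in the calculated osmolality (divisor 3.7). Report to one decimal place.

Calculated osmolality = 2·Na + glucose/18 + BUN/2.8 + ethanol/3.7
= 2·140 + 68/18 + 17/2.8 + 394/3.7
= 280 + 3.78 + 6.07 + 106.49
= 396.34 mOsm/kg ≈ 396.3 mOsm/kg
Osmolar gap = measured − calculated = 394 − 396.3 = -2.3 mOsm/kg

-2.3 mOsm/kg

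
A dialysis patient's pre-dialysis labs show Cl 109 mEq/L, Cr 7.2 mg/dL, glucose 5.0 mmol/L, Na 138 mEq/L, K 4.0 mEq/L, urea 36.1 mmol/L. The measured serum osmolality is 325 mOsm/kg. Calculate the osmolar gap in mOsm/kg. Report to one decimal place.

7.9 mOsm/kg

Calculated osmolality = 2·Na + glucose + urea
= 2·138 + 5 + 36.1
= 276 + 5 + 36.10
= 317.1 mOsm/kg ≈ 317.1 mOsm/kg
Osmolar gap = measured − calculated = 325 − 317.1 = 7.9 mOsm/kg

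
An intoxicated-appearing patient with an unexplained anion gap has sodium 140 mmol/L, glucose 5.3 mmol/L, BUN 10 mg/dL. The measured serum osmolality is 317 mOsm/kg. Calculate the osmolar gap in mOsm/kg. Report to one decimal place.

Calculated osmolality = 2·Na + glucose + BUN/2.8
= 2·140 + 5.3 + 10/2.8
= 280 + 5.30 + 3.57
= 288.87 mOsm/kg ≈ 288.9 mOsm/kg
Osmolar gap = measured − calculated = 317 − 288.9 = 28.1 mOsm/kg

28.1 mOsm/kg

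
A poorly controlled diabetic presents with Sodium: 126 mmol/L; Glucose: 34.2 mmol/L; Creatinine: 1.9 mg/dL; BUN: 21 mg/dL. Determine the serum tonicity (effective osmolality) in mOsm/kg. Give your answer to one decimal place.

286.2 mOsm/kg

Effective osmolality excludes urea (freely permeant across cell membranes):
2·Na + glucose
= 2·126 + 34.2
= 252 + 34.2
= 286.2 mOsm/kg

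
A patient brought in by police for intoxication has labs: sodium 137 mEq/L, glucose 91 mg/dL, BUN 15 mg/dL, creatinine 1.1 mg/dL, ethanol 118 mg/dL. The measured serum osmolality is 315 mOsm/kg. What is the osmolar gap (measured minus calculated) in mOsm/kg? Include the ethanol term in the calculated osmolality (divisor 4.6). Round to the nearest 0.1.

Calculated osmolality = 2·Na + glucose/18 + BUN/2.8 + ethanol/4.6
= 2·137 + 91/18 + 15/2.8 + 118/4.6
= 274 + 5.06 + 5.36 + 25.65
= 310.07 mOsm/kg ≈ 310.1 mOsm/kg
Osmolar gap = measured − calculated = 315 − 310.1 = 4.9 mOsm/kg

4.9 mOsm/kg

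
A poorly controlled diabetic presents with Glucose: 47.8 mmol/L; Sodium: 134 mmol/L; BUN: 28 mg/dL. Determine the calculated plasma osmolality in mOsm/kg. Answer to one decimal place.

Calculated osmolality = 2·Na + glucose + BUN/2.8
= 2·134 + 47.8 + 28/2.8
= 268 + 47.80 + 10
= 325.8 mOsm/kg

325.8 mOsm/kg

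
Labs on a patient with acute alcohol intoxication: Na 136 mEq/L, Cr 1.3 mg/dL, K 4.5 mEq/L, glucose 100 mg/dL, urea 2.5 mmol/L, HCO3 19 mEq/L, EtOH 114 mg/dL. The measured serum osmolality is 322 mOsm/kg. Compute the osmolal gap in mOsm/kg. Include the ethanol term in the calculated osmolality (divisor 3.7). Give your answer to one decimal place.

Calculated osmolality = 2·Na + glucose/18 + urea + ethanol/3.7
= 2·136 + 100/18 + 2.5 + 114/3.7
= 272 + 5.56 + 2.50 + 30.81
= 310.87 mOsm/kg ≈ 310.9 mOsm/kg
Osmolar gap = measured − calculated = 322 − 310.9 = 11.1 mOsm/kg

11.1 mOsm/kg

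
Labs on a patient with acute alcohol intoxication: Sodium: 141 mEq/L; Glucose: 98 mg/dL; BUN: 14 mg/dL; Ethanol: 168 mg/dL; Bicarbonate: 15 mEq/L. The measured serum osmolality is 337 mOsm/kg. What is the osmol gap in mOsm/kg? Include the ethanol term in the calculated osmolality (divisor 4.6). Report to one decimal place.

Calculated osmolality = 2·Na + glucose/18 + BUN/2.8 + ethanol/4.6
= 2·141 + 98/18 + 14/2.8 + 168/4.6
= 282 + 5.44 + 5 + 36.52
= 328.96 mOsm/kg ≈ 329.0 mOsm/kg
Osmolar gap = measured − calculated = 337 − 329.0 = 8.0 mOsm/kg

8.0 mOsm/kg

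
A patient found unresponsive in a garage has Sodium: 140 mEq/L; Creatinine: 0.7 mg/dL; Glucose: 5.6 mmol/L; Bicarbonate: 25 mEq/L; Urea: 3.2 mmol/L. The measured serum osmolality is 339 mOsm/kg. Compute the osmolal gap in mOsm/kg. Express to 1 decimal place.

50.2 mOsm/kg

Calculated osmolality = 2·Na + glucose + urea
= 2·140 + 5.6 + 3.2
= 280 + 5.60 + 3.20
= 288.8 mOsm/kg ≈ 288.8 mOsm/kg
Osmolar gap = measured − calculated = 339 − 288.8 = 50.2 mOsm/kg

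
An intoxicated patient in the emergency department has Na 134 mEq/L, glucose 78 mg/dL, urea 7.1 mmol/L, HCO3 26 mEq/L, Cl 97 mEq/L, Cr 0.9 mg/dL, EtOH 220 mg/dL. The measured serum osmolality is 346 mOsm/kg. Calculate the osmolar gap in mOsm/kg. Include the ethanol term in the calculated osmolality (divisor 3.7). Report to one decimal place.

Calculated osmolality = 2·Na + glucose/18 + urea + ethanol/3.7
= 2·134 + 78/18 + 7.1 + 220/3.7
= 268 + 4.33 + 7.10 + 59.46
= 338.89 mOsm/kg ≈ 338.9 mOsm/kg
Osmolar gap = measured − calculated = 346 − 338.9 = 7.1 mOsm/kg

7.1 mOsm/kg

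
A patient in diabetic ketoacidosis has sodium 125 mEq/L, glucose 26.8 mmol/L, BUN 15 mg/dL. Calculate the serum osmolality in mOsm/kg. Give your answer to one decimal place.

Calculated osmolality = 2·Na + glucose + BUN/2.8
= 2·125 + 26.8 + 15/2.8
= 250 + 26.80 + 5.36
= 282.16 mOsm/kg

282.2 mOsm/kg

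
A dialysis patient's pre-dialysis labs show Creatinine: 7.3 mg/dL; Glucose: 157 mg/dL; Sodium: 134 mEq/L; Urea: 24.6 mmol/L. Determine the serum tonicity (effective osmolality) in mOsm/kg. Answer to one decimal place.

Effective osmolality excludes urea (freely permeant across cell membranes):
2·Na + glucose/18
= 2·134 + 157/18
= 268 + 8.72
= 276.72 mOsm/kg

276.7 mOsm/kg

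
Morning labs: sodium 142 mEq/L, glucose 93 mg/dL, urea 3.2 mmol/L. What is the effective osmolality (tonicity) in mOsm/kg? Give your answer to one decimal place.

Effective osmolality excludes urea (freely permeant across cell membranes):
2·Na + glucose/18
= 2·142 + 93/18
= 284 + 5.17
= 289.17 mOsm/kg

289.2 mOsm/kg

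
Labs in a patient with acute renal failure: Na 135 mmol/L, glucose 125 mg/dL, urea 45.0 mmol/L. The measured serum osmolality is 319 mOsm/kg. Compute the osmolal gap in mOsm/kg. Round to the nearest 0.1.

-2.9 mOsm/kg

Calculated osmolality = 2·Na + glucose/18 + urea
= 2·135 + 125/18 + 45
= 270 + 6.94 + 45
= 321.94 mOsm/kg ≈ 321.9 mOsm/kg
Osmolar gap = measured − calculated = 319 − 321.9 = -2.9 mOsm/kg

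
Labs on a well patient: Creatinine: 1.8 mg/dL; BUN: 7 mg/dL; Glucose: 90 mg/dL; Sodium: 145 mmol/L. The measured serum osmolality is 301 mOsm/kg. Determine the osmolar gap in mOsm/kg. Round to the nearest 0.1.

Calculated osmolality = 2·Na + glucose/18 + BUN/2.8
= 2·145 + 90/18 + 7/2.8
= 290 + 5 + 2.50
= 297.5 mOsm/kg ≈ 297.5 mOsm/kg
Osmolar gap = measured − calculated = 301 − 297.5 = 3.5 mOsm/kg

3.5 mOsm/kg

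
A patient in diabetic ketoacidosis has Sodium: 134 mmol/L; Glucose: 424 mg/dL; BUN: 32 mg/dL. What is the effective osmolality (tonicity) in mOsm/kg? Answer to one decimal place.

Effective osmolality excludes urea (freely permeant across cell membranes):
2·Na + glucose/18
= 2·134 + 424/18
= 268 + 23.56
= 291.56 mOsm/kg

291.6 mOsm/kg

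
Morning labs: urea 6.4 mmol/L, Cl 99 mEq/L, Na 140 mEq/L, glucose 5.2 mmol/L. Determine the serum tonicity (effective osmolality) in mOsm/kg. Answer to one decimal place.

Effective osmolality excludes urea (freely permeant across cell membranes):
2·Na + glucose
= 2·140 + 5.2
= 280 + 5.2
= 285.2 mOsm/kg

285.2 mOsm/kg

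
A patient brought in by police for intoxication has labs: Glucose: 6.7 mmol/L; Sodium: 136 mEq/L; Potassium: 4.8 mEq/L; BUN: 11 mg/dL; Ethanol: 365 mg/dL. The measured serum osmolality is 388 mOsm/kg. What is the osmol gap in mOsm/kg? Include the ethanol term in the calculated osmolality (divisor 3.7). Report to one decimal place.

6.7 mOsm/kg

Calculated osmolality = 2·Na + glucose + BUN/2.8 + ethanol/3.7
= 2·136 + 6.7 + 11/2.8 + 365/3.7
= 272 + 6.70 + 3.93 + 98.65
= 381.28 mOsm/kg ≈ 381.3 mOsm/kg
Osmolar gap = measured − calculated = 388 − 381.3 = 6.7 mOsm/kg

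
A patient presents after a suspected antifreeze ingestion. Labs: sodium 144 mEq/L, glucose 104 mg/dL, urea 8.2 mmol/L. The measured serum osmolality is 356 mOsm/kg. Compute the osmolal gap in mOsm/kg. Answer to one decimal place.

54.0 mOsm/kg

Calculated osmolality = 2·Na + glucose/18 + urea
= 2·144 + 104/18 + 8.2
= 288 + 5.78 + 8.20
= 301.98 mOsm/kg ≈ 302.0 mOsm/kg
Osmolar gap = measured − calculated = 356 − 302.0 = 54.0 mOsm/kg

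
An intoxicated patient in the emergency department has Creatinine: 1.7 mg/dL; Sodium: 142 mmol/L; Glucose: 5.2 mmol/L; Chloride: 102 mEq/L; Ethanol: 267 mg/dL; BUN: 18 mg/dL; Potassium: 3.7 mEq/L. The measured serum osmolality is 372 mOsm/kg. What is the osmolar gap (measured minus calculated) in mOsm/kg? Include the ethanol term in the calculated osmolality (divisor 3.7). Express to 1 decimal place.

4.2 mOsm/kg

Calculated osmolality = 2·Na + glucose + BUN/2.8 + ethanol/3.7
= 2·142 + 5.2 + 18/2.8 + 267/3.7
= 284 + 5.20 + 6.43 + 72.16
= 367.79 mOsm/kg ≈ 367.8 mOsm/kg
Osmolar gap = measured − calculated = 372 − 367.8 = 4.2 mOsm/kg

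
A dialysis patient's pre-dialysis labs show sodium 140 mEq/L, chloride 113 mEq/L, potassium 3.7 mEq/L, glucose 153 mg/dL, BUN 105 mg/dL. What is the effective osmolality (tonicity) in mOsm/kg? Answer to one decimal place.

Effective osmolality excludes urea (freely permeant across cell membranes):
2·Na + glucose/18
= 2·140 + 153/18
= 280 + 8.5
= 288.5 mOsm/kg

288.5 mOsm/kg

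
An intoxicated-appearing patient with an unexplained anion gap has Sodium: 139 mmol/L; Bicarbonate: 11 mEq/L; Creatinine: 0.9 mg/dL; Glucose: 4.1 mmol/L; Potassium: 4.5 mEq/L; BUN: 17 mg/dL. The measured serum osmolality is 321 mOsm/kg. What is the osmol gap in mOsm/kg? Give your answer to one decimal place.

Calculated osmolality = 2·Na + glucose + BUN/2.8
= 2·139 + 4.1 + 17/2.8
= 278 + 4.10 + 6.07
= 288.17 mOsm/kg ≈ 288.2 mOsm/kg
Osmolar gap = measured − calculated = 321 − 288.2 = 32.8 mOsm/kg

32.8 mOsm/kg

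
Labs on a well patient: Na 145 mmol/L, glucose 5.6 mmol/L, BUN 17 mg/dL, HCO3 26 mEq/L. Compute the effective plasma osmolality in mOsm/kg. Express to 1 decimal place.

Effective osmolality excludes urea (freely permeant across cell membranes):
2·Na + glucose
= 2·145 + 5.6
= 290 + 5.6
= 295.6 mOsm/kg

295.6 mOsm/kg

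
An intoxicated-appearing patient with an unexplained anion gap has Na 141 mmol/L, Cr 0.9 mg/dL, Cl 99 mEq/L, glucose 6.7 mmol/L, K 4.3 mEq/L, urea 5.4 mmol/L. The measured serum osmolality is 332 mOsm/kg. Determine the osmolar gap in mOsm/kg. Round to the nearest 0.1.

37.9 mOsm/kg

Calculated osmolality = 2·Na + glucose + urea
= 2·141 + 6.7 + 5.4
= 282 + 6.70 + 5.40
= 294.1 mOsm/kg ≈ 294.1 mOsm/kg
Osmolar gap = measured − calculated = 332 − 294.1 = 37.9 mOsm/kg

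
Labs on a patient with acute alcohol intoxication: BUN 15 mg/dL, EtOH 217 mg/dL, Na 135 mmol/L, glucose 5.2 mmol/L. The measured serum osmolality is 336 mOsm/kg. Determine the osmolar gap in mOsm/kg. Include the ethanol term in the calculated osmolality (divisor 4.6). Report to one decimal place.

Calculated osmolality = 2·Na + glucose + BUN/2.8 + ethanol/4.6
= 2·135 + 5.2 + 15/2.8 + 217/4.6
= 270 + 5.20 + 5.36 + 47.17
= 327.73 mOsm/kg ≈ 327.7 mOsm/kg
Osmolar gap = measured − calculated = 336 − 327.7 = 8.3 mOsm/kg

8.3 mOsm/kg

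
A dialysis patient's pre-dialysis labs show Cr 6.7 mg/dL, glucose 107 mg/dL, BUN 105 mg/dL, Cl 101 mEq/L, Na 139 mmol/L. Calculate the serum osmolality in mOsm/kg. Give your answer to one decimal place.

Calculated osmolality = 2·Na + glucose/18 + BUN/2.8
= 2·139 + 107/18 + 105/2.8
= 278 + 5.94 + 37.50
= 321.44 mOsm/kg

321.4 mOsm/kg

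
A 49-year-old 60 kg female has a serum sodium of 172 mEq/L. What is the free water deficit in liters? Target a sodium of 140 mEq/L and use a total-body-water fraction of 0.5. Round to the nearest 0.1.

6.9 L

TBW = 0.5 · 60 = 30 L
Free water deficit = TBW · (Na/140 − 1)
= 30 · (172/140 − 1)
= 30 · 0.2286
= 6.86 L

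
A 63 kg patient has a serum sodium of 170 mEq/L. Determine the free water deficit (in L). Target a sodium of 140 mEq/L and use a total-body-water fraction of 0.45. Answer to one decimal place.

6.1 L

TBW = 0.45 · 63 = 28.35 L
Free water deficit = TBW · (Na/140 − 1)
= 28.35 · (170/140 − 1)
= 28.35 · 0.2143
= 6.08 L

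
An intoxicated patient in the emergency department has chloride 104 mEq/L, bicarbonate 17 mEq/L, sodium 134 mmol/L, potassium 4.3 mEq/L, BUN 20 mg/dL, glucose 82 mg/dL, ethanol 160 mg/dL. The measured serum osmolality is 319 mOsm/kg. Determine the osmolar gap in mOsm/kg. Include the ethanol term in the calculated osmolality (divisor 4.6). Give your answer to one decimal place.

Calculated osmolality = 2·Na + glucose/18 + BUN/2.8 + ethanol/4.6
= 2·134 + 82/18 + 20/2.8 + 160/4.6
= 268 + 4.56 + 7.14 + 34.78
= 314.48 mOsm/kg ≈ 314.5 mOsm/kg
Osmolar gap = measured − calculated = 319 − 314.5 = 4.5 mOsm/kg

4.5 mOsm/kg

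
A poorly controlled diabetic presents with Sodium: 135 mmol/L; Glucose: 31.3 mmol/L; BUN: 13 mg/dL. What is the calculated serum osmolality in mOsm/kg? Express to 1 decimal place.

305.9 mOsm/kg

Calculated osmolality = 2·Na + glucose + BUN/2.8
= 2·135 + 31.3 + 13/2.8
= 270 + 31.30 + 4.64
= 305.94 mOsm/kg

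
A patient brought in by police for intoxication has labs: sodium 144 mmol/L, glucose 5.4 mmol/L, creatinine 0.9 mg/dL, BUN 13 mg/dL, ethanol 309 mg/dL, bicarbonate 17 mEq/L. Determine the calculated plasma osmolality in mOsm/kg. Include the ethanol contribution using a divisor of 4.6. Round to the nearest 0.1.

Calculated osmolality = 2·Na + glucose + BUN/2.8 + ethanol/4.6
= 2·144 + 5.4 + 13/2.8 + 309/4.6
= 288 + 5.40 + 4.64 + 67.17
= 365.21 mOsm/kg

365.2 mOsm/kg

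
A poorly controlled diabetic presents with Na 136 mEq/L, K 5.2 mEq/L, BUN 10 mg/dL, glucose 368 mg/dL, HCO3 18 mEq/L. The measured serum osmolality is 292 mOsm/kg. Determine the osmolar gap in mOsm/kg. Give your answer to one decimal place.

-4.0 mOsm/kg

Calculated osmolality = 2·Na + glucose/18 + BUN/2.8
= 2·136 + 368/18 + 10/2.8
= 272 + 20.44 + 3.57
= 296.01 mOsm/kg ≈ 296.0 mOsm/kg
Osmolar gap = measured − calculated = 292 − 296.0 = -4.0 mOsm/kg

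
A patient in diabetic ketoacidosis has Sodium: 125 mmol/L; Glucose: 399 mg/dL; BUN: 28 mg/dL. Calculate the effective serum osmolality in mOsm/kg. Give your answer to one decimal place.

Effective osmolality excludes urea (freely permeant across cell membranes):
2·Na + glucose/18
= 2·125 + 399/18
= 250 + 22.17
= 272.17 mOsm/kg

272.2 mOsm/kg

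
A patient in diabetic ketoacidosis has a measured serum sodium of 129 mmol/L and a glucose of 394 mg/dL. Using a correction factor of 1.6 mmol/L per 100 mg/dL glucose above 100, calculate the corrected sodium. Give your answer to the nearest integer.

Corrected Na = measured Na + 1.6 · (glucose − 100)/100
= 129 + 1.6 · (394 − 100)/100
= 129 + 4.7
= 133.7 mmol/L

134 mmol/L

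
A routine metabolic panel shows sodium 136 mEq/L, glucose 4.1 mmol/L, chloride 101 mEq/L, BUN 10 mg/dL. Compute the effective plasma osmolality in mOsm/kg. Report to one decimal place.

276.1 mOsm/kg

Effective osmolality excludes urea (freely permeant across cell membranes):
2·Na + glucose
= 2·136 + 4.1
= 272 + 4.1
= 276.1 mOsm/kg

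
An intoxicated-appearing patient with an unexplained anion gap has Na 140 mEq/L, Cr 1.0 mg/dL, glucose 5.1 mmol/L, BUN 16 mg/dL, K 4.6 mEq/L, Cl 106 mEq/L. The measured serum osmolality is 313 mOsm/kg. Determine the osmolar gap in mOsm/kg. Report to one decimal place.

Calculated osmolality = 2·Na + glucose + BUN/2.8
= 2·140 + 5.1 + 16/2.8
= 280 + 5.10 + 5.71
= 290.81 mOsm/kg ≈ 290.8 mOsm/kg
Osmolar gap = measured − calculated = 313 − 290.8 = 22.2 mOsm/kg

22.2 mOsm/kg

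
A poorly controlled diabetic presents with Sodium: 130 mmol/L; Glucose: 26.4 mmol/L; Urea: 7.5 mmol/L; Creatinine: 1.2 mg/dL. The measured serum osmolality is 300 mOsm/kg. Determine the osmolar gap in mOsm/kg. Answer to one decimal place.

6.1 mOsm/kg

Calculated osmolality = 2·Na + glucose + urea
= 2·130 + 26.4 + 7.5
= 260 + 26.40 + 7.50
= 293.9 mOsm/kg ≈ 293.9 mOsm/kg
Osmolar gap = measured − calculated = 300 − 293.9 = 6.1 mOsm/kg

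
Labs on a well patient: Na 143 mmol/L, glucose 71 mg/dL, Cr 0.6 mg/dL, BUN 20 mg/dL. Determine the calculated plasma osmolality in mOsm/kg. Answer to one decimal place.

Calculated osmolality = 2·Na + glucose/18 + BUN/2.8
= 2·143 + 71/18 + 20/2.8
= 286 + 3.94 + 7.14
= 297.08 mOsm/kg

297.1 mOsm/kg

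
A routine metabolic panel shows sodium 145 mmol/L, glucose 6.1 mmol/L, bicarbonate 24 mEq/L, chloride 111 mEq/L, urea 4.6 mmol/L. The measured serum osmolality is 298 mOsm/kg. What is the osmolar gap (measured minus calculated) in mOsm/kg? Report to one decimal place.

Calculated osmolality = 2·Na + glucose + urea
= 2·145 + 6.1 + 4.6
= 290 + 6.10 + 4.60
= 300.7 mOsm/kg ≈ 300.7 mOsm/kg
Osmolar gap = measured − calculated = 298 − 300.7 = -2.7 mOsm/kg

-2.7 mOsm/kg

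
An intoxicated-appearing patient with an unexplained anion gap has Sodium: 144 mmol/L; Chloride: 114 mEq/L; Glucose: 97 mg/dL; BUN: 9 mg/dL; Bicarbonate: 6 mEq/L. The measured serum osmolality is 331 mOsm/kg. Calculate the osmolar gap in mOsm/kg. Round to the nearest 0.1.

34.4 mOsm/kg

Calculated osmolality = 2·Na + glucose/18 + BUN/2.8
= 2·144 + 97/18 + 9/2.8
= 288 + 5.39 + 3.21
= 296.6 mOsm/kg ≈ 296.6 mOsm/kg
Osmolar gap = measured − calculated = 331 − 296.6 = 34.4 mOsm/kg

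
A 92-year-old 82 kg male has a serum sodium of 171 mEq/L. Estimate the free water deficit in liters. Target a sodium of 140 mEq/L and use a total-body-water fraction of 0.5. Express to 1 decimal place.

TBW = 0.5 · 82 = 41 L
Free water deficit = TBW · (Na/140 − 1)
= 41 · (171/140 − 1)
= 41 · 0.2214
= 9.08 L

9.1 L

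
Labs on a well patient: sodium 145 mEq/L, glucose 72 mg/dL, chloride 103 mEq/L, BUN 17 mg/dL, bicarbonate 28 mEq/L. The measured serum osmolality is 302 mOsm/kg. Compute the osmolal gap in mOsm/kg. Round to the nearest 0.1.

1.9 mOsm/kg

Calculated osmolality = 2·Na + glucose/18 + BUN/2.8
= 2·145 + 72/18 + 17/2.8
= 290 + 4 + 6.07
= 300.07 mOsm/kg ≈ 300.1 mOsm/kg
Osmolar gap = measured − calculated = 302 − 300.1 = 1.9 mOsm/kg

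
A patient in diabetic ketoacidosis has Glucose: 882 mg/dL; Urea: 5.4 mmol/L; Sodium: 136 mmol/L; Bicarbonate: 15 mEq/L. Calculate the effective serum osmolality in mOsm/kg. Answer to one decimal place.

321.0 mOsm/kg

Effective osmolality excludes urea (freely permeant across cell membranes):
2·Na + glucose/18
= 2·136 + 882/18
= 272 + 49
= 321 mOsm/kg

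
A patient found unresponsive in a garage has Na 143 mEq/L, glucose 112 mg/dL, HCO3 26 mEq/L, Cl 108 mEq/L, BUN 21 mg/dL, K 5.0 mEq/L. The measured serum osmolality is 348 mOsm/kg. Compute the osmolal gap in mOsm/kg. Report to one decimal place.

48.3 mOsm/kg

Calculated osmolality = 2·Na + glucose/18 + BUN/2.8
= 2·143 + 112/18 + 21/2.8
= 286 + 6.22 + 7.50
= 299.72 mOsm/kg ≈ 299.7 mOsm/kg
Osmolar gap = measured − calculated = 348 − 299.7 = 48.3 mOsm/kg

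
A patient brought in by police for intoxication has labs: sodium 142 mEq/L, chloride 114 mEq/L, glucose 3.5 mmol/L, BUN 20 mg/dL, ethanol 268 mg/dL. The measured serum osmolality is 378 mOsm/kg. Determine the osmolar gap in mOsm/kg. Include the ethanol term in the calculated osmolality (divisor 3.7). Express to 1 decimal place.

Calculated osmolality = 2·Na + glucose + BUN/2.8 + ethanol/3.7
= 2·142 + 3.5 + 20/2.8 + 268/3.7
= 284 + 3.50 + 7.14 + 72.43
= 367.07 mOsm/kg ≈ 367.1 mOsm/kg
Osmolar gap = measured − calculated = 378 − 367.1 = 10.9 mOsm/kg

10.9 mOsm/kg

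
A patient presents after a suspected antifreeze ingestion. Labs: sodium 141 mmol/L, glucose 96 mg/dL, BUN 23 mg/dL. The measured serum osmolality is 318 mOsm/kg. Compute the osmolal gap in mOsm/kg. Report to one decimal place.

22.5 mOsm/kg

Calculated osmolality = 2·Na + glucose/18 + BUN/2.8
= 2·141 + 96/18 + 23/2.8
= 282 + 5.33 + 8.21
= 295.54 mOsm/kg ≈ 295.5 mOsm/kg
Osmolar gap = measured − calculated = 318 − 295.5 = 22.5 mOsm/kg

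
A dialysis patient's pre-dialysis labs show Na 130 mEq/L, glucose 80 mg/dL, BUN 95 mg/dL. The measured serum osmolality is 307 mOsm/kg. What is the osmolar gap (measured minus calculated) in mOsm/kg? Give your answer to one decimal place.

8.6 mOsm/kg

Calculated osmolality = 2·Na + glucose/18 + BUN/2.8
= 2·130 + 80/18 + 95/2.8
= 260 + 4.44 + 33.93
= 298.37 mOsm/kg ≈ 298.4 mOsm/kg
Osmolar gap = measured − calculated = 307 − 298.4 = 8.6 mOsm/kg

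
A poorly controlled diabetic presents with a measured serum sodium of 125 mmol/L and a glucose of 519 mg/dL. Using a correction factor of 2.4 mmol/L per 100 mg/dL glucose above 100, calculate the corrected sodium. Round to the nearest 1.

135 mmol/L

Corrected Na = measured Na + 2.4 · (glucose − 100)/100
= 125 + 2.4 · (519 − 100)/100
= 125 + 10.1
= 135.1 mmol/L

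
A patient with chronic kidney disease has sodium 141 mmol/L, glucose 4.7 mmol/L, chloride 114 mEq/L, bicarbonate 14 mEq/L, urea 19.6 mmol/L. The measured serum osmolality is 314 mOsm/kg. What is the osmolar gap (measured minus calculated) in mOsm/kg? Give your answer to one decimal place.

Calculated osmolality = 2·Na + glucose + urea
= 2·141 + 4.7 + 19.6
= 282 + 4.70 + 19.60
= 306.3 mOsm/kg ≈ 306.3 mOsm/kg
Osmolar gap = measured − calculated = 314 − 306.3 = 7.7 mOsm/kg

7.7 mOsm/kg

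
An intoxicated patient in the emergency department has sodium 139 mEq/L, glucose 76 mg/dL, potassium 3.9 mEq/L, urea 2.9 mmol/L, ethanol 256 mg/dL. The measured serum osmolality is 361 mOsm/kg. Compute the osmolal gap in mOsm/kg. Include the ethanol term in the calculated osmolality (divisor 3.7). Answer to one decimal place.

Calculated osmolality = 2·Na + glucose/18 + urea + ethanol/3.7
= 2·139 + 76/18 + 2.9 + 256/3.7
= 278 + 4.22 + 2.90 + 69.19
= 354.31 mOsm/kg ≈ 354.3 mOsm/kg
Osmolar gap = measured − calculated = 361 − 354.3 = 6.7 mOsm/kg

6.7 mOsm/kg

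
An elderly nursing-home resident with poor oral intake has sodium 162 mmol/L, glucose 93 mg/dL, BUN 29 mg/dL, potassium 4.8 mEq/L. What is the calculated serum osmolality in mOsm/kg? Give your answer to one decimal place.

Calculated osmolality = 2·Na + glucose/18 + BUN/2.8
= 2·162 + 93/18 + 29/2.8
= 324 + 5.17 + 10.36
= 339.53 mOsm/kg

339.5 mOsm/kg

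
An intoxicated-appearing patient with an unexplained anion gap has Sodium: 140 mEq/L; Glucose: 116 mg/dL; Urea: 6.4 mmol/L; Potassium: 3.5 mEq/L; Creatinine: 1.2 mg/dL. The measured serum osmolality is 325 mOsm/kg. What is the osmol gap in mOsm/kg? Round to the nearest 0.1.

32.2 mOsm/kg

Calculated osmolality = 2·Na + glucose/18 + urea
= 2·140 + 116/18 + 6.4
= 280 + 6.44 + 6.40
= 292.84 mOsm/kg ≈ 292.8 mOsm/kg
Osmolar gap = measured − calculated = 325 − 292.8 = 32.2 mOsm/kg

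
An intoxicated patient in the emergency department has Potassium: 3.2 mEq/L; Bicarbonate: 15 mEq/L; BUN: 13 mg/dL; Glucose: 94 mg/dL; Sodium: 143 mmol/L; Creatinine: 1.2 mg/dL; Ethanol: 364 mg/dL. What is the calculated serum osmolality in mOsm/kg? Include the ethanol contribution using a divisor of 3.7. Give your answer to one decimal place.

Calculated osmolality = 2·Na + glucose/18 + BUN/2.8 + ethanol/3.7
= 2·143 + 94/18 + 13/2.8 + 364/3.7
= 286 + 5.22 + 4.64 + 98.38
= 394.24 mOsm/kg

394.2 mOsm/kg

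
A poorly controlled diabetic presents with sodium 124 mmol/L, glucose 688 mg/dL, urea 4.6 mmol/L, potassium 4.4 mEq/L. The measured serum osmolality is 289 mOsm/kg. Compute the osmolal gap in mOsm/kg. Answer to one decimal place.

Calculated osmolality = 2·Na + glucose/18 + urea
= 2·124 + 688/18 + 4.6
= 248 + 38.22 + 4.60
= 290.82 mOsm/kg ≈ 290.8 mOsm/kg
Osmolar gap = measured − calculated = 289 − 290.8 = -1.8 mOsm/kg

-1.8 mOsm/kg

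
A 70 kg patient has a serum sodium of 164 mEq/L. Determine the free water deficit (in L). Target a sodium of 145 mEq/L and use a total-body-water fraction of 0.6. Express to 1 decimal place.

5.5 L

TBW = 0.6 · 70 = 42 L
Free water deficit = TBW · (Na/145 − 1)
= 42 · (164/145 − 1)
= 42 · 0.131
= 5.5 L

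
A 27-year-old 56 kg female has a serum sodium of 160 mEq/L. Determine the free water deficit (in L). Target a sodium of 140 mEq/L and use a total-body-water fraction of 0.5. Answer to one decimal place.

4.0 L

TBW = 0.5 · 56 = 28 L
Free water deficit = TBW · (Na/140 − 1)
= 28 · (160/140 − 1)
= 28 · 0.1429
= 4 L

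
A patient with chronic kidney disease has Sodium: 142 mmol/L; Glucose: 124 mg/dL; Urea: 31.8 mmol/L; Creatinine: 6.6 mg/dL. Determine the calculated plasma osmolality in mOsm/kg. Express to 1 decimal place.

322.7 mOsm/kg

Calculated osmolality = 2·Na + glucose/18 + urea
= 2·142 + 124/18 + 31.8
= 284 + 6.89 + 31.80
= 322.69 mOsm/kg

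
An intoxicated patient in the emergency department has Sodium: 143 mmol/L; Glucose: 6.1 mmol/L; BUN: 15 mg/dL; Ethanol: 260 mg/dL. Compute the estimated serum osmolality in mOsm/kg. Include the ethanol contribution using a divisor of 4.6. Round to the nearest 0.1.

Calculated osmolality = 2·Na + glucose + BUN/2.8 + ethanol/4.6
= 2·143 + 6.1 + 15/2.8 + 260/4.6
= 286 + 6.10 + 5.36 + 56.52
= 353.98 mOsm/kg

354.0 mOsm/kg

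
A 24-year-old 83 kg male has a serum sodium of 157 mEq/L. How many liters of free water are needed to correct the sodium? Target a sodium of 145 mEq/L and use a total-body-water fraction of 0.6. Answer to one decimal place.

TBW = 0.6 · 83 = 49.8 L
Free water deficit = TBW · (Na/145 − 1)
= 49.8 · (157/145 − 1)
= 49.8 · 0.0828
= 4.12 L

4.1 L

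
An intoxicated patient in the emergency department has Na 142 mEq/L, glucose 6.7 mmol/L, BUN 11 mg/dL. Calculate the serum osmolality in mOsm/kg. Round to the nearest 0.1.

294.6 mOsm/kg

Calculated osmolality = 2·Na + glucose + BUN/2.8
= 2·142 + 6.7 + 11/2.8
= 284 + 6.70 + 3.93
= 294.63 mOsm/kg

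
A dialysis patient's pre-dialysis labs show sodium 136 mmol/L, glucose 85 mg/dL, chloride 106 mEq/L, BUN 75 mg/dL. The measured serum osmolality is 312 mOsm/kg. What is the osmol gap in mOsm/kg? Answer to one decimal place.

Calculated osmolality = 2·Na + glucose/18 + BUN/2.8
= 2·136 + 85/18 + 75/2.8
= 272 + 4.72 + 26.79
= 303.51 mOsm/kg ≈ 303.5 mOsm/kg
Osmolar gap = measured − calculated = 312 − 303.5 = 8.5 mOsm/kg

8.5 mOsm/kg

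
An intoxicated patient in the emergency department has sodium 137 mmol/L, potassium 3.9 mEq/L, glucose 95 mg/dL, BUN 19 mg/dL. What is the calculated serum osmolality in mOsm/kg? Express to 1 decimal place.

286.1 mOsm/kg

Calculated osmolality = 2·Na + glucose/18 + BUN/2.8
= 2·137 + 95/18 + 19/2.8
= 274 + 5.28 + 6.79
= 286.07 mOsm/kg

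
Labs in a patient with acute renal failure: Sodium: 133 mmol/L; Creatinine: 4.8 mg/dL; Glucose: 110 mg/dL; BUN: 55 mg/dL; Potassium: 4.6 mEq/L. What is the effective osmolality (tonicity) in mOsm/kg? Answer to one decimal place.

272.1 mOsm/kg

Effective osmolality excludes urea (freely permeant across cell membranes):
2·Na + glucose/18
= 2·133 + 110/18
= 266 + 6.11
= 272.11 mOsm/kg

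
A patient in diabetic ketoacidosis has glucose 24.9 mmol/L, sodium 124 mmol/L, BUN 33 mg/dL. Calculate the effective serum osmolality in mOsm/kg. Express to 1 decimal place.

Effective osmolality excludes urea (freely permeant across cell membranes):
2·Na + glucose
= 2·124 + 24.9
= 248 + 24.9
= 272.9 mOsm/kg

272.9 mOsm/kg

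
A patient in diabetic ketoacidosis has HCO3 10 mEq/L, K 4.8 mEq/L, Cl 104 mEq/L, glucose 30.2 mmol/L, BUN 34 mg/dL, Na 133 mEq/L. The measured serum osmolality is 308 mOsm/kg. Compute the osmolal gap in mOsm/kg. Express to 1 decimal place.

Calculated osmolality = 2·Na + glucose + BUN/2.8
= 2·133 + 30.2 + 34/2.8
= 266 + 30.20 + 12.14
= 308.34 mOsm/kg ≈ 308.3 mOsm/kg
Osmolar gap = measured − calculated = 308 − 308.3 = -0.3 mOsm/kg

-0.3 mOsm/kg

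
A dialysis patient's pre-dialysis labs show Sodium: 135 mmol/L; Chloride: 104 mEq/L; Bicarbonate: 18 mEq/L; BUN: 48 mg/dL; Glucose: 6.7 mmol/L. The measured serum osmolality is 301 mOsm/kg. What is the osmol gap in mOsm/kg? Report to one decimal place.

Calculated osmolality = 2·Na + glucose + BUN/2.8
= 2·135 + 6.7 + 48/2.8
= 270 + 6.70 + 17.14
= 293.84 mOsm/kg ≈ 293.8 mOsm/kg
Osmolar gap = measured − calculated = 301 − 293.8 = 7.2 mOsm/kg

7.2 mOsm/kg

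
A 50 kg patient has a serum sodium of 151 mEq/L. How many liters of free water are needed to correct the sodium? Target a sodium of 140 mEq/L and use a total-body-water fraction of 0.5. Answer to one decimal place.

2.0 L

TBW = 0.5 · 50 = 25 L
Free water deficit = TBW · (Na/140 − 1)
= 25 · (151/140 − 1)
= 25 · 0.0786
= 1.97 L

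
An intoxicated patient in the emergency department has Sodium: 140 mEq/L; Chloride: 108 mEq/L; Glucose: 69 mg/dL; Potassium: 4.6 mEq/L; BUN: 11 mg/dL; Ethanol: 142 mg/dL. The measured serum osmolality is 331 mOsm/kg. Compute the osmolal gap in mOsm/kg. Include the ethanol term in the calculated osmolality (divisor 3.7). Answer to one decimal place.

Calculated osmolality = 2·Na + glucose/18 + BUN/2.8 + ethanol/3.7
= 2·140 + 69/18 + 11/2.8 + 142/3.7
= 280 + 3.83 + 3.93 + 38.38
= 326.14 mOsm/kg ≈ 326.1 mOsm/kg
Osmolar gap = measured − calculated = 331 − 326.1 = 4.9 mOsm/kg

4.9 mOsm/kg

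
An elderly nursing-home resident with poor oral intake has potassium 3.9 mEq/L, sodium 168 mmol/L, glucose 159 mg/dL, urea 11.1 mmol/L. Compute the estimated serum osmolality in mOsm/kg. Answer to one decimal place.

355.9 mOsm/kg

Calculated osmolality = 2·Na + glucose/18 + urea
= 2·168 + 159/18 + 11.1
= 336 + 8.83 + 11.10
= 355.93 mOsm/kg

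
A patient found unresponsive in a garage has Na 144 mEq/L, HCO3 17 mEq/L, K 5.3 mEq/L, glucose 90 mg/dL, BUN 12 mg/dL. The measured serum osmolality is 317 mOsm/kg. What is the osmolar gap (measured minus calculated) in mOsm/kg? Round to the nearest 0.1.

19.7 mOsm/kg

Calculated osmolality = 2·Na + glucose/18 + BUN/2.8
= 2·144 + 90/18 + 12/2.8
= 288 + 5 + 4.29
= 297.29 mOsm/kg ≈ 297.3 mOsm/kg
Osmolar gap = measured − calculated = 317 − 297.3 = 19.7 mOsm/kg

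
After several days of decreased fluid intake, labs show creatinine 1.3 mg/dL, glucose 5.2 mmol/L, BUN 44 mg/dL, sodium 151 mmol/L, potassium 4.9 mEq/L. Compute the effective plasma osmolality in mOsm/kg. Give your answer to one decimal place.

307.2 mOsm/kg

Effective osmolality excludes urea (freely permeant across cell membranes):
2·Na + glucose
= 2·151 + 5.2
= 302 + 5.2
= 307.2 mOsm/kg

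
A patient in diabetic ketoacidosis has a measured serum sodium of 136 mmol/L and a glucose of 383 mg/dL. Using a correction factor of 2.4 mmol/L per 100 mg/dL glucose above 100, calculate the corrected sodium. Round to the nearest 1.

Corrected Na = measured Na + 2.4 · (glucose − 100)/100
= 136 + 2.4 · (383 − 100)/100
= 136 + 6.8
= 142.8 mmol/L

143 mmol/L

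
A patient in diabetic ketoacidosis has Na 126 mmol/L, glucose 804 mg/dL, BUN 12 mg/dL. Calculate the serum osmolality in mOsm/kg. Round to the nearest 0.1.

Calculated osmolality = 2·Na + glucose/18 + BUN/2.8
= 2·126 + 804/18 + 12/2.8
= 252 + 44.67 + 4.29
= 300.96 mOsm/kg

301.0 mOsm/kg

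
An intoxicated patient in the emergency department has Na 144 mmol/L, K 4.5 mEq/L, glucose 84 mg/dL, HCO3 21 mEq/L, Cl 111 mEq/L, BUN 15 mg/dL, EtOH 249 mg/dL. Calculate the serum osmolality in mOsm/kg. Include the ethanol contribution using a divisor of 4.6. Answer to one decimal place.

Calculated osmolality = 2·Na + glucose/18 + BUN/2.8 + ethanol/4.6
= 2·144 + 84/18 + 15/2.8 + 249/4.6
= 288 + 4.67 + 5.36 + 54.13
= 352.16 mOsm/kg

352.2 mOsm/kg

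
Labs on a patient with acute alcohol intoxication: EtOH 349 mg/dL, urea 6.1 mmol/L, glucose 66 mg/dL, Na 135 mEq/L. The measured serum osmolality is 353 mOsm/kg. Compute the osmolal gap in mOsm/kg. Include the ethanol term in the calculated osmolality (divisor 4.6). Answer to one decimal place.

-2.6 mOsm/kg

Calculated osmolality = 2·Na + glucose/18 + urea + ethanol/4.6
= 2·135 + 66/18 + 6.1 + 349/4.6
= 270 + 3.67 + 6.10 + 75.87
= 355.64 mOsm/kg ≈ 355.6 mOsm/kg
Osmolar gap = measured − calculated = 353 − 355.6 = -2.6 mOsm/kg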